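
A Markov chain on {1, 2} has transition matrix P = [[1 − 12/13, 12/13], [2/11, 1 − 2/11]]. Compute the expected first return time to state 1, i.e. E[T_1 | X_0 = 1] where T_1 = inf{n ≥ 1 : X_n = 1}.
E[T_1 | X_0 = 1] = 1/π_1 = 79/13

For an irreducible recurrent Markov chain with stationary distribution π, E[T_i | X_0 = i] = 1/π_i (Kac's formula). Here π_1 = (2/11)/(12/13 + 2/11) = (2/11)/(158/143) = 13/79, so E[T_1 | X_0 = 1] = 1/π_1 = (12/13 + 2/11)/(2/11) = (158/143)/(2/11) = 79/13.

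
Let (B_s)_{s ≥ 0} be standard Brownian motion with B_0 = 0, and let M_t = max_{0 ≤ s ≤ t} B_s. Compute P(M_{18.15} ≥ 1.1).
P(M_{18.15} ≥ 1.1) = 2·P(B_{18.15} ≥ 1.1) = 2(1 − Φ(1.1/√18.15)) ≈ 0.7963

By the reflection principle for Brownian motion, P(M_t ≥ a) = 2 · P(B_t ≥ a) for a ≥ 0. Since B_t ~ N(0, t), P(B_t ≥ 1.1) = 1 − Φ(1.1/√t) = 1 − Φ(1.1/√18.15) = 1 − Φ(0.2582). So
  P(M_{18.15} ≥ 1.1) = 2(1 − Φ(0.2582)) ≈ 0.7963.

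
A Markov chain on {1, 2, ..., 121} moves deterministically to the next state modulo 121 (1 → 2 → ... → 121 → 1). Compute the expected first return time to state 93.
E[T_93 | X_0 = 93] = 121

The chain cycles deterministically, so starting at state 93 it returns in exactly 121 steps. Equivalently, the stationary distribution is uniform π_j = 1/121 for every state j, so by Kac's formula E[T_93] = 1/π_93 = 121.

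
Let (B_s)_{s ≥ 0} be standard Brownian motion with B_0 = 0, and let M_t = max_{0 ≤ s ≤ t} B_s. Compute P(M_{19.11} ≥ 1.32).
P(M_{19.11} ≥ 1.32) = 2·P(B_{19.11} ≥ 1.32) = 2(1 − Φ(1.32/√19.11)) ≈ 0.7627

By the reflection principle for Brownian motion, P(M_t ≥ a) = 2 · P(B_t ≥ a) for a ≥ 0. Since B_t ~ N(0, t), P(B_t ≥ 1.32) = 1 − Φ(1.32/√t) = 1 − Φ(1.32/√19.11) = 1 − Φ(0.3020). So
  P(M_{19.11} ≥ 1.32) = 2(1 − Φ(0.3020)) ≈ 0.7627.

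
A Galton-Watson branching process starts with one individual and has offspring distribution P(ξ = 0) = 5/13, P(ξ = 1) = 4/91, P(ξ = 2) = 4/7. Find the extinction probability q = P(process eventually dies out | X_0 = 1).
q = 35/52

The pgf is f(s) = 5/13 + 4/91·s + 4/7·s². The extinction probability q is the smallest fixed point of f in [0, 1]. Setting s = f(s):
  4/7·s² + (4/91 − 1)·s + 5/13 = 0
  4/7·s² − (5/13 + 4/7)·s + 5/13 = 0
which factors as (s − 1)·(4/7·s − 5/13) = 0, giving roots s = 1 and s = (5/13)/(4/7) = 35/52.
Mean offspring μ = 4/91 + 2·4/7 = 108/91 > 1 (supercritical), so q < 1. The extinction probability is the smaller root: q = (5/13)/(4/7) = 35/52.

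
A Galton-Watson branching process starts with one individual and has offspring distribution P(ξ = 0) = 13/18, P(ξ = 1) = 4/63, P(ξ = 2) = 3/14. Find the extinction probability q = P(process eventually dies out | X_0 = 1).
q = 1

Mean offspring μ = 0·13/18 + 1·4/63 + 2·3/14 = 31/63 ≤ 1. For μ ≤ 1 with offspring not concentrated at 1, the Galton-Watson process goes extinct almost surely, so q = 1.
(Algebraic check: The pgf is f(s) = 13/18 + 4/63·s + 3/14·s². The extinction probability q is the smallest fixed point of f in [0, 1]. Setting s = f(s):
  3/14·s² + (4/63 − 1)·s + 13/18 = 0
  3/14·s² − (13/18 + 3/14)·s + 13/18 = 0
which factors as (s − 1)·(3/14·s − 13/18) = 0, giving roots s = 1 and s = (13/18)/(3/14) = 91/27. Since 91/27 ≥ 1, the smallest root in [0, 1] is s = 1.)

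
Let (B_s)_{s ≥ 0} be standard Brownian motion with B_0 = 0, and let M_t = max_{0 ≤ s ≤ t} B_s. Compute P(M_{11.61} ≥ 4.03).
P(M_{11.61} ≥ 4.03) = 2·P(B_{11.61} ≥ 4.03) = 2(1 − Φ(4.03/√11.61)) ≈ 0.2369

By the reflection principle for Brownian motion, P(M_t ≥ a) = 2 · P(B_t ≥ a) for a ≥ 0. Since B_t ~ N(0, t), P(B_t ≥ 4.03) = 1 − Φ(4.03/√t) = 1 − Φ(4.03/√11.61) = 1 − Φ(1.1827). So
  P(M_{11.61} ≥ 4.03) = 2(1 − Φ(1.1827)) ≈ 0.2369.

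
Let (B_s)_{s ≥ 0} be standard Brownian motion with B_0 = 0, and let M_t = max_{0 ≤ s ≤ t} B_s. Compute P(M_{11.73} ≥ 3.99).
P(M_{11.73} ≥ 3.99) = 2·P(B_{11.73} ≥ 3.99) = 2(1 − Φ(3.99/√11.73)) ≈ 0.2440

By the reflection principle for Brownian motion, P(M_t ≥ a) = 2 · P(B_t ≥ a) for a ≥ 0. Since B_t ~ N(0, t), P(B_t ≥ 3.99) = 1 − Φ(3.99/√t) = 1 − Φ(3.99/√11.73) = 1 − Φ(1.1650). So
  P(M_{11.73} ≥ 3.99) = 2(1 − Φ(1.1650)) ≈ 0.2440.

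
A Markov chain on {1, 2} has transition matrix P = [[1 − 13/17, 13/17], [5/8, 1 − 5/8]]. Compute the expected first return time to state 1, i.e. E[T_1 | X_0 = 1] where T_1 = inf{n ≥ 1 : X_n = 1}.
E[T_1 | X_0 = 1] = 1/π_1 = 189/85

For an irreducible recurrent Markov chain with stationary distribution π, E[T_i | X_0 = i] = 1/π_i (Kac's formula). Here π_1 = (5/8)/(13/17 + 5/8) = (5/8)/(189/136) = 85/189, so E[T_1 | X_0 = 1] = 1/π_1 = (13/17 + 5/8)/(5/8) = (189/136)/(5/8) = 189/85.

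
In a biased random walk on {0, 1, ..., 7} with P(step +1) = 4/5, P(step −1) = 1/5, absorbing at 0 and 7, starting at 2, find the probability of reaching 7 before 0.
P(hit 7 before 0) = (1 − (1/4)^2) / (1 − (1/4)^7) = 5120/5461

Let u_k denote P(reach 7 before 0 | start at k). Boundary: u_0 = 0, u_7 = 1. Recurrence: u_k = 4/5·u_{k+1} + 1/5·u_{k-1} for 1 ≤ k ≤ 6. Try u_k = A + B·r^k with r = q/p = (1/5)/(4/5) = 1/4. Substitution satisfies the recurrence; boundary conditions give:
  u_k = (1 − r^k) / (1 − r^N) = (1 − (1/4)^2) / (1 − (1/4)^7) = 5120/5461.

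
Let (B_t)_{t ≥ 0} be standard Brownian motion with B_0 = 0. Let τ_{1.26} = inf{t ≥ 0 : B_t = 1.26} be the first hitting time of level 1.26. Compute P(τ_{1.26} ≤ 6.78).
P(τ_{1.26} ≤ 6.78) = 2(1 − Φ(1.26/√6.78)) = 2(1 − Φ(0.4839)) ≈ 0.6285

By the reflection principle for standard BM, P(τ_b ≤ t) = 2 · P(B_t ≥ b). Since B_t ~ N(0, t), P(B_t ≥ 1.26) = 1 − Φ(1.26/√t) = 1 − Φ(1.26/√6.78) = 1 − Φ(0.4839) ≈ 0.31423. Doubling: P(τ_{1.26} ≤ 6.78) ≈ 2 · 0.31423 = 0.62846 ≈ 0.6285.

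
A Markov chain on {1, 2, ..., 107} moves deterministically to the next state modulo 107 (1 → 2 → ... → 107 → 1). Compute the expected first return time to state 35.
E[T_35 | X_0 = 35] = 107

The chain cycles deterministically, so starting at state 35 it returns in exactly 107 steps. Equivalently, the stationary distribution is uniform π_j = 1/107 for every state j, so by Kac's formula E[T_35] = 1/π_35 = 107.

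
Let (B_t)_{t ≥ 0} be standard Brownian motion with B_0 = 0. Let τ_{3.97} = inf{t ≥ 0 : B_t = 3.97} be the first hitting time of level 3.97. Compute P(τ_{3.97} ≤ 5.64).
P(τ_{3.97} ≤ 5.64) = 2(1 − Φ(3.97/√5.64)) = 2(1 − Φ(1.6717)) ≈ 0.0946

By the reflection principle for standard BM, P(τ_b ≤ t) = 2 · P(B_t ≥ b). Since B_t ~ N(0, t), P(B_t ≥ 3.97) = 1 − Φ(3.97/√t) = 1 − Φ(3.97/√5.64) = 1 − Φ(1.6717) ≈ 0.04729. Doubling: P(τ_{3.97} ≤ 5.64) ≈ 2 · 0.04729 = 0.09458 ≈ 0.0946.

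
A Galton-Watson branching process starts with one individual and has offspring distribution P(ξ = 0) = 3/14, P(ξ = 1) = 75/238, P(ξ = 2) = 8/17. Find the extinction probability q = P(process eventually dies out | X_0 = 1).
q = 51/112

The pgf is f(s) = 3/14 + 75/238·s + 8/17·s². The extinction probability q is the smallest fixed point of f in [0, 1]. Setting s = f(s):
  8/17·s² + (75/238 − 1)·s + 3/14 = 0
  8/17·s² − (3/14 + 8/17)·s + 3/14 = 0
which factors as (s − 1)·(8/17·s − 3/14) = 0, giving roots s = 1 and s = (3/14)/(8/17) = 51/112.
Mean offspring μ = 75/238 + 2·8/17 = 299/238 > 1 (supercritical), so q < 1. The extinction probability is the smaller root: q = (3/14)/(8/17) = 51/112.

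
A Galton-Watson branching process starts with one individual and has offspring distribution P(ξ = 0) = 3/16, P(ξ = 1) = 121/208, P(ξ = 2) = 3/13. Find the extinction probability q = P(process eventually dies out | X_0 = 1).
q = 13/16

The pgf is f(s) = 3/16 + 121/208·s + 3/13·s². The extinction probability q is the smallest fixed point of f in [0, 1]. Setting s = f(s):
  3/13·s² + (121/208 − 1)·s + 3/16 = 0
  3/13·s² − (3/16 + 3/13)·s + 3/16 = 0
which factors as (s − 1)·(3/13·s − 3/16) = 0, giving roots s = 1 and s = (3/16)/(3/13) = 13/16.
Mean offspring μ = 121/208 + 2·3/13 = 217/208 > 1 (supercritical), so q < 1. The extinction probability is the smaller root: q = (3/16)/(3/13) = 13/16.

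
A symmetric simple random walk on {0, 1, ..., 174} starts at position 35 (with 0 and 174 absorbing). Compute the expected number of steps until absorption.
E[τ | X_0 = 35] = 4865

Let v_k = E[τ | X_0 = k]. Boundary: v_0 = v_174 = 0. Recurrence: v_k = 1 + (v_{k-1} + v_{k+1})/2 for 1 ≤ k ≤ 173. The particular solution to v_k − (v_{k-1} + v_{k+1})/2 = 1 is v_k = −k^2. Adding homogeneous solution A + B k and matching boundaries gives v_k = k (174 − k). Substituting k = 35: v_35 = 35 · 139 = 4865.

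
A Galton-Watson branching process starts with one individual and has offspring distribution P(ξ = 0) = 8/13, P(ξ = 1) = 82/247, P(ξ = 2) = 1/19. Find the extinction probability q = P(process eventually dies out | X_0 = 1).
q = 1

Mean offspring μ = 0·8/13 + 1·82/247 + 2·1/19 = 108/247 ≤ 1. For μ ≤ 1 with offspring not concentrated at 1, the Galton-Watson process goes extinct almost surely, so q = 1.
(Algebraic check: The pgf is f(s) = 8/13 + 82/247·s + 1/19·s². The extinction probability q is the smallest fixed point of f in [0, 1]. Setting s = f(s):
  1/19·s² + (82/247 − 1)·s + 8/13 = 0
  1/19·s² − (8/13 + 1/19)·s + 8/13 = 0
which factors as (s − 1)·(1/19·s − 8/13) = 0, giving roots s = 1 and s = (8/13)/(1/19) = 152/13. Since 152/13 ≥ 1, the smallest root in [0, 1] is s = 1.)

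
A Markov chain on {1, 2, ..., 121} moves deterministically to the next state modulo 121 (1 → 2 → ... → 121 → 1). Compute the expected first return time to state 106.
E[T_106 | X_0 = 106] = 121

The chain cycles deterministically, so starting at state 106 it returns in exactly 121 steps. Equivalently, the stationary distribution is uniform π_j = 1/121 for every state j, so by Kac's formula E[T_106] = 1/π_106 = 121.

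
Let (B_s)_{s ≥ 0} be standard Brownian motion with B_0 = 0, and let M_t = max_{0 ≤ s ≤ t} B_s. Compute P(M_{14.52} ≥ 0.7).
P(M_{14.52} ≥ 0.7) = 2·P(B_{14.52} ≥ 0.7) = 2(1 − Φ(0.7/√14.52)) ≈ 0.8542

By the reflection principle for Brownian motion, P(M_t ≥ a) = 2 · P(B_t ≥ a) for a ≥ 0. Since B_t ~ N(0, t), P(B_t ≥ 0.7) = 1 − Φ(0.7/√t) = 1 − Φ(0.7/√14.52) = 1 − Φ(0.1837). So
  P(M_{14.52} ≥ 0.7) = 2(1 − Φ(0.1837)) ≈ 0.8542.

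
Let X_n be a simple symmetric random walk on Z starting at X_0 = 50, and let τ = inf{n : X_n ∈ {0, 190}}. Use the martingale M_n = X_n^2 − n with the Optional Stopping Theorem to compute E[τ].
E[τ] = 7000

M_n = X_n^2 − n is a martingale (since E[X_{n+1}^2 | F_n] = X_n^2 + 1). By OST (τ has finite mean in a bounded region), E[M_τ] = E[M_0] = X_0^2 − 0 = 50^2 = 2500. Also E[M_τ] = E[X_τ^2] − E[τ]. The walk exits at 0 or 190, with P(hit 190 first) = 50/190, so E[X_τ^2] = 190^2 · 50/190 + 0 = 9500. Thus E[τ] = E[X_τ^2] − E[M_τ] = 9500 − 2500 = 7000 = 50(190 − 50) = 7000.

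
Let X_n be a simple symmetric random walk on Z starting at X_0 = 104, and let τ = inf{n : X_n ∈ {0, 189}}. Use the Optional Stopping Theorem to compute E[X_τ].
E[X_τ] = 104

X_n is a martingale and τ is a bounded-mean stopping time (indeed τ is finite a.s. with bounded expectation since the walk is in a bounded region). By the OST, E[X_τ] = E[X_0] = 104. Equivalently: E[X_τ] = 189 · P(hit 189 first) + 0 · P(hit 0 first) = 189 · (104/189) = 104.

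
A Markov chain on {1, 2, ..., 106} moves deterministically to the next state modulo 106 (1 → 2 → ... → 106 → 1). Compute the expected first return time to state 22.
E[T_22 | X_0 = 22] = 106

The chain cycles deterministically, so starting at state 22 it returns in exactly 106 steps. Equivalently, the stationary distribution is uniform π_j = 1/106 for every state j, so by Kac's formula E[T_22] = 1/π_22 = 106.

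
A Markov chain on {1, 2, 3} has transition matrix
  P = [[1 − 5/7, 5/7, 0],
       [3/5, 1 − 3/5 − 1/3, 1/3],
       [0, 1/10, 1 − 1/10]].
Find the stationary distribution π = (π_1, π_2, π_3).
π = (63/388, 75/388, 125/194)

This is a birth-death chain on three states, which satisfies detailed balance: π_1 · P_{12} = π_2 · P_{21} and π_2 · P_{23} = π_3 · P_{32}.
From π_1 · 5/7 = π_2 · 3/5: π_2/π_1 = (5/7)/(3/5) = 25/21.
From π_2 · 1/3 = π_3 · 1/10: π_3/π_2 = (1/3)/(1/10) = 10/3.
Take π_1 proportional to 1; then unnormalized π = (1, 25/21, 250/63). Normalize by dividing by the sum 388/63:
  π = (63/388, 75/388, 125/194).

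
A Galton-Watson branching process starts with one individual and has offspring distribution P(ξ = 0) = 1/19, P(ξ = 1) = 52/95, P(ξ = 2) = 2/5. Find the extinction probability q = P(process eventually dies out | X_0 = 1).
q = 5/38

The pgf is f(s) = 1/19 + 52/95·s + 2/5·s². The extinction probability q is the smallest fixed point of f in [0, 1]. Setting s = f(s):
  2/5·s² + (52/95 − 1)·s + 1/19 = 0
  2/5·s² − (1/19 + 2/5)·s + 1/19 = 0
which factors as (s − 1)·(2/5·s − 1/19) = 0, giving roots s = 1 and s = (1/19)/(2/5) = 5/38.
Mean offspring μ = 52/95 + 2·2/5 = 128/95 > 1 (supercritical), so q < 1. The extinction probability is the smaller root: q = (1/19)/(2/5) = 5/38.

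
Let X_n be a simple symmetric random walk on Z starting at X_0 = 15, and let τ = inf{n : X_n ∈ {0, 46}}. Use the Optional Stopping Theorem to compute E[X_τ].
E[X_τ] = 15

X_n is a martingale and τ is a bounded-mean stopping time (indeed τ is finite a.s. with bounded expectation since the walk is in a bounded region). By the OST, E[X_τ] = E[X_0] = 15. Equivalently: E[X_τ] = 46 · P(hit 46 first) + 0 · P(hit 0 first) = 46 · (15/46) = 15.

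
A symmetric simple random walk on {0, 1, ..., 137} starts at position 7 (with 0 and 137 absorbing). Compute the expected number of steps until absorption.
E[τ | X_0 = 7] = 910

Let v_k = E[τ | X_0 = k]. Boundary: v_0 = v_137 = 0. Recurrence: v_k = 1 + (v_{k-1} + v_{k+1})/2 for 1 ≤ k ≤ 136. The particular solution to v_k − (v_{k-1} + v_{k+1})/2 = 1 is v_k = −k^2. Adding homogeneous solution A + B k and matching boundaries gives v_k = k (137 − k). Substituting k = 7: v_7 = 7 · 130 = 910.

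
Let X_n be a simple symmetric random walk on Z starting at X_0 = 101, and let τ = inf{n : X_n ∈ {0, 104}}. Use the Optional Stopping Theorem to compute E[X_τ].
E[X_τ] = 101

X_n is a martingale and τ is a bounded-mean stopping time (indeed τ is finite a.s. with bounded expectation since the walk is in a bounded region). By the OST, E[X_τ] = E[X_0] = 101. Equivalently: E[X_τ] = 104 · P(hit 104 first) + 0 · P(hit 0 first) = 104 · (101/104) = 101.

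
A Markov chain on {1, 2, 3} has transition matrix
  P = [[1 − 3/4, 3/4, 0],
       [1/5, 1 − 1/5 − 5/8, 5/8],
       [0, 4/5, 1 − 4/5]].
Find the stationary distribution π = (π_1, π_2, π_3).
π = (128/983, 480/983, 375/983)

This is a birth-death chain on three states, which satisfies detailed balance: π_1 · P_{12} = π_2 · P_{21} and π_2 · P_{23} = π_3 · P_{32}.
From π_1 · 3/4 = π_2 · 1/5: π_2/π_1 = (3/4)/(1/5) = 15/4.
From π_2 · 5/8 = π_3 · 4/5: π_3/π_2 = (5/8)/(4/5) = 25/32.
Take π_1 proportional to 1; then unnormalized π = (1, 15/4, 375/128). Normalize by dividing by the sum 983/128:
  π = (128/983, 480/983, 375/983).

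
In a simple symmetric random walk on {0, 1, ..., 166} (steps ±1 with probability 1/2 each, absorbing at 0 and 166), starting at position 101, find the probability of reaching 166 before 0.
P(hit 166 before 0) = 101/166

Let u_k = P(hit 166 before 0 | start at k). Then u_0 = 0, u_166 = 1, and u_k = u_{k-1}/2 + u_{k+1}/2 for 1 ≤ k ≤ 165. This harmonic recurrence is solved by u_k = k/166, giving u_101 = 101/166.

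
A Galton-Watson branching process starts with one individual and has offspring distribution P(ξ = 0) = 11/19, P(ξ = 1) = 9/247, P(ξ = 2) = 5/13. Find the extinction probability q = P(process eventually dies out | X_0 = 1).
q = 1

Mean offspring μ = 0·11/19 + 1·9/247 + 2·5/13 = 199/247 ≤ 1. For μ ≤ 1 with offspring not concentrated at 1, the Galton-Watson process goes extinct almost surely, so q = 1.
(Algebraic check: The pgf is f(s) = 11/19 + 9/247·s + 5/13·s². The extinction probability q is the smallest fixed point of f in [0, 1]. Setting s = f(s):
  5/13·s² + (9/247 − 1)·s + 11/19 = 0
  5/13·s² − (11/19 + 5/13)·s + 11/19 = 0
which factors as (s − 1)·(5/13·s − 11/19) = 0, giving roots s = 1 and s = (11/19)/(5/13) = 143/95. Since 143/95 ≥ 1, the smallest root in [0, 1] is s = 1.)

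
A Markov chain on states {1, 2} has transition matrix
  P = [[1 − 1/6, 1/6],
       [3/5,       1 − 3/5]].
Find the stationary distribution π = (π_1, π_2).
π_1 = 18/23, π_2 = 5/23

Solve πP = π with π_1 + π_2 = 1. From πP = π: π_1 · (1 − 1/6) + π_2 · 3/5 = π_1 ⇒ π_2 · 3/5 = π_1 · 1/6 ⇒ π_2/π_1 = (1/6)/(3/5) = 5/18. Together with π_1 + π_2 = 1:
  π_1 = (3/5)/(1/6 + 3/5) = (3/5)/(23/30) = 18/23,
  π_2 = (1/6)/(1/6 + 3/5) = (1/6)/(23/30) = 5/23.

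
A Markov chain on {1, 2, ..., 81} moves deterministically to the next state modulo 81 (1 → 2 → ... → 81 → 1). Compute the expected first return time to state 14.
E[T_14 | X_0 = 14] = 81

The chain cycles deterministically, so starting at state 14 it returns in exactly 81 steps. Equivalently, the stationary distribution is uniform π_j = 1/81 for every state j, so by Kac's formula E[T_14] = 1/π_14 = 81.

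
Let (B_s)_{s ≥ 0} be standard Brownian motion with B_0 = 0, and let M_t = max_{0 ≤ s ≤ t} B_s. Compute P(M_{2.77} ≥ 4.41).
P(M_{2.77} ≥ 4.41) = 2·P(B_{2.77} ≥ 4.41) = 2(1 − Φ(4.41/√2.77)) ≈ 0.0081

By the reflection principle for Brownian motion, P(M_t ≥ a) = 2 · P(B_t ≥ a) for a ≥ 0. Since B_t ~ N(0, t), P(B_t ≥ 4.41) = 1 − Φ(4.41/√t) = 1 − Φ(4.41/√2.77) = 1 − Φ(2.6497). So
  P(M_{2.77} ≥ 4.41) = 2(1 − Φ(2.6497)) ≈ 0.0081.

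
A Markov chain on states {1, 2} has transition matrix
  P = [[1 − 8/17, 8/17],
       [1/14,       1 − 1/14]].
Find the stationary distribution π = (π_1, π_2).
π_1 = 17/129, π_2 = 112/129

Solve πP = π with π_1 + π_2 = 1. From πP = π: π_1 · (1 − 8/17) + π_2 · 1/14 = π_1 ⇒ π_2 · 1/14 = π_1 · 8/17 ⇒ π_2/π_1 = (8/17)/(1/14) = 112/17. Together with π_1 + π_2 = 1:
  π_1 = (1/14)/(8/17 + 1/14) = (1/14)/(129/238) = 17/129,
  π_2 = (8/17)/(8/17 + 1/14) = (8/17)/(129/238) = 112/129.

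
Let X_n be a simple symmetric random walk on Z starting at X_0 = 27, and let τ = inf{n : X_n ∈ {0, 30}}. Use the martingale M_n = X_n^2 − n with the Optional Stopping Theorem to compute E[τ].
E[τ] = 81

M_n = X_n^2 − n is a martingale (since E[X_{n+1}^2 | F_n] = X_n^2 + 1). By OST (τ has finite mean in a bounded region), E[M_τ] = E[M_0] = X_0^2 − 0 = 27^2 = 729. Also E[M_τ] = E[X_τ^2] − E[τ]. The walk exits at 0 or 30, with P(hit 30 first) = 27/30, so E[X_τ^2] = 30^2 · 27/30 + 0 = 810. Thus E[τ] = E[X_τ^2] − E[M_τ] = 810 − 729 = 81 = 27(30 − 27) = 81.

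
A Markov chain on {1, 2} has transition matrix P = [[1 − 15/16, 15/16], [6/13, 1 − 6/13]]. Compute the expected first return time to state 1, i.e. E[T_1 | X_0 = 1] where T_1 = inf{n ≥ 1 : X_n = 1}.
E[T_1 | X_0 = 1] = 1/π_1 = 97/32

For an irreducible recurrent Markov chain with stationary distribution π, E[T_i | X_0 = i] = 1/π_i (Kac's formula). Here π_1 = (6/13)/(15/16 + 6/13) = (6/13)/(291/208) = 32/97, so E[T_1 | X_0 = 1] = 1/π_1 = (15/16 + 6/13)/(6/13) = (291/208)/(6/13) = 97/32.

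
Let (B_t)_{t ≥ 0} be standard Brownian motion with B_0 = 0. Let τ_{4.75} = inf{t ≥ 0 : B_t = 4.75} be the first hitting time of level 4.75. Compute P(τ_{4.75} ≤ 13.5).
P(τ_{4.75} ≤ 13.5) = 2(1 − Φ(4.75/√13.5)) = 2(1 − Φ(1.2928)) ≈ 0.1961

By the reflection principle for standard BM, P(τ_b ≤ t) = 2 · P(B_t ≥ b). Since B_t ~ N(0, t), P(B_t ≥ 4.75) = 1 − Φ(4.75/√t) = 1 − Φ(4.75/√13.5) = 1 − Φ(1.2928) ≈ 0.09804. Doubling: P(τ_{4.75} ≤ 13.5) ≈ 2 · 0.09804 = 0.19608 ≈ 0.1961.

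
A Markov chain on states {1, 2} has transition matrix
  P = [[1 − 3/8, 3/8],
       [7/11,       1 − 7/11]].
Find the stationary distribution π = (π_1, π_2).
π_1 = 56/89, π_2 = 33/89

Solve πP = π with π_1 + π_2 = 1. From πP = π: π_1 · (1 − 3/8) + π_2 · 7/11 = π_1 ⇒ π_2 · 7/11 = π_1 · 3/8 ⇒ π_2/π_1 = (3/8)/(7/11) = 33/56. Together with π_1 + π_2 = 1:
  π_1 = (7/11)/(3/8 + 7/11) = (7/11)/(89/88) = 56/89,
  π_2 = (3/8)/(3/8 + 7/11) = (3/8)/(89/88) = 33/89.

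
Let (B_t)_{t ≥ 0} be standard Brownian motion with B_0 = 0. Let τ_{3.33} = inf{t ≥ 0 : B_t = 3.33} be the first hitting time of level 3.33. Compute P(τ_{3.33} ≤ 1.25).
P(τ_{3.33} ≤ 1.25) = 2(1 − Φ(3.33/√1.25)) = 2(1 − Φ(2.9784)) ≈ 0.0029

By the reflection principle for standard BM, P(τ_b ≤ t) = 2 · P(B_t ≥ b). Since B_t ~ N(0, t), P(B_t ≥ 3.33) = 1 − Φ(3.33/√t) = 1 − Φ(3.33/√1.25) = 1 − Φ(2.9784) ≈ 0.00145. Doubling: P(τ_{3.33} ≤ 1.25) ≈ 2 · 0.00145 = 0.00290 ≈ 0.0029.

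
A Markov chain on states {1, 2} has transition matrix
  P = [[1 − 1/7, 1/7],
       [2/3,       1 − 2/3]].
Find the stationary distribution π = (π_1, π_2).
π_1 = 14/17, π_2 = 3/17

Solve πP = π with π_1 + π_2 = 1. From πP = π: π_1 · (1 − 1/7) + π_2 · 2/3 = π_1 ⇒ π_2 · 2/3 = π_1 · 1/7 ⇒ π_2/π_1 = (1/7)/(2/3) = 3/14. Together with π_1 + π_2 = 1:
  π_1 = (2/3)/(1/7 + 2/3) = (2/3)/(17/21) = 14/17,
  π_2 = (1/7)/(1/7 + 2/3) = (1/7)/(17/21) = 3/17.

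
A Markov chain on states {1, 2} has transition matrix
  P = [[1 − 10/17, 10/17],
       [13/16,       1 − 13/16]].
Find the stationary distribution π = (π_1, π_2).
π_1 = 221/381, π_2 = 160/381

Solve πP = π with π_1 + π_2 = 1. From πP = π: π_1 · (1 − 10/17) + π_2 · 13/16 = π_1 ⇒ π_2 · 13/16 = π_1 · 10/17 ⇒ π_2/π_1 = (10/17)/(13/16) = 160/221. Together with π_1 + π_2 = 1:
  π_1 = (13/16)/(10/17 + 13/16) = (13/16)/(381/272) = 221/381,
  π_2 = (10/17)/(10/17 + 13/16) = (10/17)/(381/272) = 160/381.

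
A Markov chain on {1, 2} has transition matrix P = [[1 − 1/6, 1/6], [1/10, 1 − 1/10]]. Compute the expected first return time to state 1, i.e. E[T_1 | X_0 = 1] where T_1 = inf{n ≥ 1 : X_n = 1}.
E[T_1 | X_0 = 1] = 1/π_1 = 8/3

For an irreducible recurrent Markov chain with stationary distribution π, E[T_i | X_0 = i] = 1/π_i (Kac's formula). Here π_1 = (1/10)/(1/6 + 1/10) = (1/10)/(4/15) = 3/8, so E[T_1 | X_0 = 1] = 1/π_1 = (1/6 + 1/10)/(1/10) = (4/15)/(1/10) = 8/3.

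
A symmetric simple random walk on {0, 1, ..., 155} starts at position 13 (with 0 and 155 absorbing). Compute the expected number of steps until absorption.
E[τ | X_0 = 13] = 1846

Let v_k = E[τ | X_0 = k]. Boundary: v_0 = v_155 = 0. Recurrence: v_k = 1 + (v_{k-1} + v_{k+1})/2 for 1 ≤ k ≤ 154. The particular solution to v_k − (v_{k-1} + v_{k+1})/2 = 1 is v_k = −k^2. Adding homogeneous solution A + B k and matching boundaries gives v_k = k (155 − k). Substituting k = 13: v_13 = 13 · 142 = 1846.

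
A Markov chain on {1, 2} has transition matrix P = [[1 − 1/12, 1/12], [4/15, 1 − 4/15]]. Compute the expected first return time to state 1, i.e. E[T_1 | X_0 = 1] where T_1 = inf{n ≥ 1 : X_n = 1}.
E[T_1 | X_0 = 1] = 1/π_1 = 21/16

For an irreducible recurrent Markov chain with stationary distribution π, E[T_i | X_0 = i] = 1/π_i (Kac's formula). Here π_1 = (4/15)/(1/12 + 4/15) = (4/15)/(7/20) = 16/21, so E[T_1 | X_0 = 1] = 1/π_1 = (1/12 + 4/15)/(4/15) = (7/20)/(4/15) = 21/16.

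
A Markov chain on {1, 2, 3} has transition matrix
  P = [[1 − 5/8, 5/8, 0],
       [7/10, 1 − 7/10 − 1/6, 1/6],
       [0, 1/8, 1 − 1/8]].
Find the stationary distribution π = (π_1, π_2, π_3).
π = (12/37, 75/259, 100/259)

This is a birth-death chain on three states, which satisfies detailed balance: π_1 · P_{12} = π_2 · P_{21} and π_2 · P_{23} = π_3 · P_{32}.
From π_1 · 5/8 = π_2 · 7/10: π_2/π_1 = (5/8)/(7/10) = 25/28.
From π_2 · 1/6 = π_3 · 1/8: π_3/π_2 = (1/6)/(1/8) = 4/3.
Take π_1 proportional to 1; then unnormalized π = (1, 25/28, 25/21). Normalize by dividing by the sum 37/12:
  π = (12/37, 75/259, 100/259).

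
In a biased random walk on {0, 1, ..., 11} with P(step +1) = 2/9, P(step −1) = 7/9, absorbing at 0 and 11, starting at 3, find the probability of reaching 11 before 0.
P(hit 11 before 0) = (1 − (7/2)^3) / (1 − (7/2)^11) = 17152/395464939

Let u_k denote P(reach 11 before 0 | start at k). Boundary: u_0 = 0, u_11 = 1. Recurrence: u_k = 2/9·u_{k+1} + 7/9·u_{k-1} for 1 ≤ k ≤ 10. Try u_k = A + B·r^k with r = q/p = (7/9)/(2/9) = 7/2. Substitution satisfies the recurrence; boundary conditions give:
  u_k = (1 − r^k) / (1 − r^N) = (1 − (7/2)^3) / (1 − (7/2)^11) = 17152/395464939.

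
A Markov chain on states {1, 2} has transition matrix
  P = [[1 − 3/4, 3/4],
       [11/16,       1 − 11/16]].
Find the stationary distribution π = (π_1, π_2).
π_1 = 11/23, π_2 = 12/23

Solve πP = π with π_1 + π_2 = 1. From πP = π: π_1 · (1 − 3/4) + π_2 · 11/16 = π_1 ⇒ π_2 · 11/16 = π_1 · 3/4 ⇒ π_2/π_1 = (3/4)/(11/16) = 12/11. Together with π_1 + π_2 = 1:
  π_1 = (11/16)/(3/4 + 11/16) = (11/16)/(23/16) = 11/23,
  π_2 = (3/4)/(3/4 + 11/16) = (3/4)/(23/16) = 12/23.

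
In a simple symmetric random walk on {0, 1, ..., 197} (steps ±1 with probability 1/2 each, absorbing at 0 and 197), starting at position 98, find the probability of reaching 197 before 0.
P(hit 197 before 0) = 98/197

Let u_k = P(hit 197 before 0 | start at k). Then u_0 = 0, u_197 = 1, and u_k = u_{k-1}/2 + u_{k+1}/2 for 1 ≤ k ≤ 196. This harmonic recurrence is solved by u_k = k/197, giving u_98 = 98/197.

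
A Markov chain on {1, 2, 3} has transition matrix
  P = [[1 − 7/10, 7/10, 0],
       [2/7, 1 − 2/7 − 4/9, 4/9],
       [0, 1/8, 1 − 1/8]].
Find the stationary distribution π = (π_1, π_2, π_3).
π = (180/2189, 441/2189, 1568/2189)

This is a birth-death chain on three states, which satisfies detailed balance: π_1 · P_{12} = π_2 · P_{21} and π_2 · P_{23} = π_3 · P_{32}.
From π_1 · 7/10 = π_2 · 2/7: π_2/π_1 = (7/10)/(2/7) = 49/20.
From π_2 · 4/9 = π_3 · 1/8: π_3/π_2 = (4/9)/(1/8) = 32/9.
Take π_1 proportional to 1; then unnormalized π = (1, 49/20, 392/45). Normalize by dividing by the sum 2189/180:
  π = (180/2189, 441/2189, 1568/2189).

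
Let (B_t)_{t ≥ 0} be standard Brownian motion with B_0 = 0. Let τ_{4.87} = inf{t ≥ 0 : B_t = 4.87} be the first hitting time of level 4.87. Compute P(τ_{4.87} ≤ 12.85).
P(τ_{4.87} ≤ 12.85) = 2(1 − Φ(4.87/√12.85)) = 2(1 − Φ(1.3586)) ≈ 0.1743

By the reflection principle for standard BM, P(τ_b ≤ t) = 2 · P(B_t ≥ b). Since B_t ~ N(0, t), P(B_t ≥ 4.87) = 1 − Φ(4.87/√t) = 1 − Φ(4.87/√12.85) = 1 − Φ(1.3586) ≈ 0.08714. Doubling: P(τ_{4.87} ≤ 12.85) ≈ 2 · 0.08714 = 0.17428 ≈ 0.1743.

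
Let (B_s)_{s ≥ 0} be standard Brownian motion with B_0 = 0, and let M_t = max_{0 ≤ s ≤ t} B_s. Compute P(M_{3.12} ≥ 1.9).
P(M_{3.12} ≥ 1.9) = 2·P(B_{3.12} ≥ 1.9) = 2(1 − Φ(1.9/√3.12)) ≈ 0.2821

By the reflection principle for Brownian motion, P(M_t ≥ a) = 2 · P(B_t ≥ a) for a ≥ 0. Since B_t ~ N(0, t), P(B_t ≥ 1.9) = 1 − Φ(1.9/√t) = 1 − Φ(1.9/√3.12) = 1 − Φ(1.0757). So
  P(M_{3.12} ≥ 1.9) = 2(1 − Φ(1.0757)) ≈ 0.2821.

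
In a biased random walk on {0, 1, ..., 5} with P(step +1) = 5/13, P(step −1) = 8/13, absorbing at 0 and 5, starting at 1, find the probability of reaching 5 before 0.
P(hit 5 before 0) = (1 − (8/5)^1) / (1 − (8/5)^5) = 625/9881

Let u_k denote P(reach 5 before 0 | start at k). Boundary: u_0 = 0, u_5 = 1. Recurrence: u_k = 5/13·u_{k+1} + 8/13·u_{k-1} for 1 ≤ k ≤ 4. Try u_k = A + B·r^k with r = q/p = (8/13)/(5/13) = 8/5. Substitution satisfies the recurrence; boundary conditions give:
  u_k = (1 − r^k) / (1 − r^N) = (1 − (8/5)^1) / (1 − (8/5)^5) = 625/9881.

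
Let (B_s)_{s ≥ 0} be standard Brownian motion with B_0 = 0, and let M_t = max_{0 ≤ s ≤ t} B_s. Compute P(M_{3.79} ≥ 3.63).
P(M_{3.79} ≥ 3.63) = 2·P(B_{3.79} ≥ 3.63) = 2(1 − Φ(3.63/√3.79)) ≈ 0.0622

By the reflection principle for Brownian motion, P(M_t ≥ a) = 2 · P(B_t ≥ a) for a ≥ 0. Since B_t ~ N(0, t), P(B_t ≥ 3.63) = 1 − Φ(3.63/√t) = 1 − Φ(3.63/√3.79) = 1 − Φ(1.8646). So
  P(M_{3.79} ≥ 3.63) = 2(1 − Φ(1.8646)) ≈ 0.0622.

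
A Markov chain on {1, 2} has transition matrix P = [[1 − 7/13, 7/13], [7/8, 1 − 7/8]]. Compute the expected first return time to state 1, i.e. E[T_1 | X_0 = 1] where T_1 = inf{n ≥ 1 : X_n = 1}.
E[T_1 | X_0 = 1] = 1/π_1 = 21/13

For an irreducible recurrent Markov chain with stationary distribution π, E[T_i | X_0 = i] = 1/π_i (Kac's formula). Here π_1 = (7/8)/(7/13 + 7/8) = (7/8)/(147/104) = 13/21, so E[T_1 | X_0 = 1] = 1/π_1 = (7/13 + 7/8)/(7/8) = (147/104)/(7/8) = 21/13.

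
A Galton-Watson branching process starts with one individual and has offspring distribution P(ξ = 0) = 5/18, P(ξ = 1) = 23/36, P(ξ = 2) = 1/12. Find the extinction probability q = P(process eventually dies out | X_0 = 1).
q = 1

Mean offspring μ = 0·5/18 + 1·23/36 + 2·1/12 = 29/36 ≤ 1. For μ ≤ 1 with offspring not concentrated at 1, the Galton-Watson process goes extinct almost surely, so q = 1.
(Algebraic check: The pgf is f(s) = 5/18 + 23/36·s + 1/12·s². The extinction probability q is the smallest fixed point of f in [0, 1]. Setting s = f(s):
  1/12·s² + (23/36 − 1)·s + 5/18 = 0
  1/12·s² − (5/18 + 1/12)·s + 5/18 = 0
which factors as (s − 1)·(1/12·s − 5/18) = 0, giving roots s = 1 and s = (5/18)/(1/12) = 10/3. Since 10/3 ≥ 1, the smallest root in [0, 1] is s = 1.)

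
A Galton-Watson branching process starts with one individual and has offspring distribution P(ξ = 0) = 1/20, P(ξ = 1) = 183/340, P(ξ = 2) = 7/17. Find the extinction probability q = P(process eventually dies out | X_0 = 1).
q = 17/140

The pgf is f(s) = 1/20 + 183/340·s + 7/17·s². The extinction probability q is the smallest fixed point of f in [0, 1]. Setting s = f(s):
  7/17·s² + (183/340 − 1)·s + 1/20 = 0
  7/17·s² − (1/20 + 7/17)·s + 1/20 = 0
which factors as (s − 1)·(7/17·s − 1/20) = 0, giving roots s = 1 and s = (1/20)/(7/17) = 17/140.
Mean offspring μ = 183/340 + 2·7/17 = 463/340 > 1 (supercritical), so q < 1. The extinction probability is the smaller root: q = (1/20)/(7/17) = 17/140.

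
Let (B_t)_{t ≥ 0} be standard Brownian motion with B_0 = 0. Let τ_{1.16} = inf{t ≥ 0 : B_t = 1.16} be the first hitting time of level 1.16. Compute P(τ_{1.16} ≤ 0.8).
P(τ_{1.16} ≤ 0.8) = 2(1 − Φ(1.16/√0.8)) = 2(1 − Φ(1.2969)) ≈ 0.1947

By the reflection principle for standard BM, P(τ_b ≤ t) = 2 · P(B_t ≥ b). Since B_t ~ N(0, t), P(B_t ≥ 1.16) = 1 − Φ(1.16/√t) = 1 − Φ(1.16/√0.8) = 1 − Φ(1.2969) ≈ 0.09733. Doubling: P(τ_{1.16} ≤ 0.8) ≈ 2 · 0.09733 = 0.19466 ≈ 0.1947.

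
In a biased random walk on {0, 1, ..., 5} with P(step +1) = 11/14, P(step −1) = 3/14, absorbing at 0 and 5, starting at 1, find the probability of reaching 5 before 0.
P(hit 5 before 0) = (1 − (3/11)^1) / (1 − (3/11)^5) = 14641/20101

Let u_k denote P(reach 5 before 0 | start at k). Boundary: u_0 = 0, u_5 = 1. Recurrence: u_k = 11/14·u_{k+1} + 3/14·u_{k-1} for 1 ≤ k ≤ 4. Try u_k = A + B·r^k with r = q/p = (3/14)/(11/14) = 3/11. Substitution satisfies the recurrence; boundary conditions give:
  u_k = (1 − r^k) / (1 − r^N) = (1 − (3/11)^1) / (1 − (3/11)^5) = 14641/20101.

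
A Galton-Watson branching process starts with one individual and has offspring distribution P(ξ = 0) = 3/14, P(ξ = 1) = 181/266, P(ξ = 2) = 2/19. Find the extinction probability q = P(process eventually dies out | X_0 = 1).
q = 1

Mean offspring μ = 0·3/14 + 1·181/266 + 2·2/19 = 237/266 ≤ 1. For μ ≤ 1 with offspring not concentrated at 1, the Galton-Watson process goes extinct almost surely, so q = 1.
(Algebraic check: The pgf is f(s) = 3/14 + 181/266·s + 2/19·s². The extinction probability q is the smallest fixed point of f in [0, 1]. Setting s = f(s):
  2/19·s² + (181/266 − 1)·s + 3/14 = 0
  2/19·s² − (3/14 + 2/19)·s + 3/14 = 0
which factors as (s − 1)·(2/19·s − 3/14) = 0, giving roots s = 1 and s = (3/14)/(2/19) = 57/28. Since 57/28 ≥ 1, the smallest root in [0, 1] is s = 1.)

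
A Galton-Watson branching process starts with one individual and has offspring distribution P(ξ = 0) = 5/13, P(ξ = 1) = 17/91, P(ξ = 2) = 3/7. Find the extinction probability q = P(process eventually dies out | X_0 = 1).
q = 35/39

The pgf is f(s) = 5/13 + 17/91·s + 3/7·s². The extinction probability q is the smallest fixed point of f in [0, 1]. Setting s = f(s):
  3/7·s² + (17/91 − 1)·s + 5/13 = 0
  3/7·s² − (5/13 + 3/7)·s + 5/13 = 0
which factors as (s − 1)·(3/7·s − 5/13) = 0, giving roots s = 1 and s = (5/13)/(3/7) = 35/39.
Mean offspring μ = 17/91 + 2·3/7 = 95/91 > 1 (supercritical), so q < 1. The extinction probability is the smaller root: q = (5/13)/(3/7) = 35/39.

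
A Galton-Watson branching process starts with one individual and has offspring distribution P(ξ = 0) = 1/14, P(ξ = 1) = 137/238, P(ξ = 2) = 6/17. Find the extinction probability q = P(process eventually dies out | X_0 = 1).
q = 17/84

The pgf is f(s) = 1/14 + 137/238·s + 6/17·s². The extinction probability q is the smallest fixed point of f in [0, 1]. Setting s = f(s):
  6/17·s² + (137/238 − 1)·s + 1/14 = 0
  6/17·s² − (1/14 + 6/17)·s + 1/14 = 0
which factors as (s − 1)·(6/17·s − 1/14) = 0, giving roots s = 1 and s = (1/14)/(6/17) = 17/84.
Mean offspring μ = 137/238 + 2·6/17 = 305/238 > 1 (supercritical), so q < 1. The extinction probability is the smaller root: q = (1/14)/(6/17) = 17/84.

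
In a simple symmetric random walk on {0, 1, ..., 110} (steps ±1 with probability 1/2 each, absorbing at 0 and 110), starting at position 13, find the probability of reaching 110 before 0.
P(hit 110 before 0) = 13/110

Let u_k = P(hit 110 before 0 | start at k). Then u_0 = 0, u_110 = 1, and u_k = u_{k-1}/2 + u_{k+1}/2 for 1 ≤ k ≤ 109. This harmonic recurrence is solved by u_k = k/110, giving u_13 = 13/110.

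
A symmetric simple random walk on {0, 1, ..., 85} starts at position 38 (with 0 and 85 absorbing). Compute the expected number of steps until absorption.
E[τ | X_0 = 38] = 1786

Let v_k = E[τ | X_0 = k]. Boundary: v_0 = v_85 = 0. Recurrence: v_k = 1 + (v_{k-1} + v_{k+1})/2 for 1 ≤ k ≤ 84. The particular solution to v_k − (v_{k-1} + v_{k+1})/2 = 1 is v_k = −k^2. Adding homogeneous solution A + B k and matching boundaries gives v_k = k (85 − k). Substituting k = 38: v_38 = 38 · 47 = 1786.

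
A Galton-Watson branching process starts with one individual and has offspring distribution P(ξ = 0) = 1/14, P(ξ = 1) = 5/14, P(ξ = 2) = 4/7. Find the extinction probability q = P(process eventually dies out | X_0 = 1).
q = 1/8

The pgf is f(s) = 1/14 + 5/14·s + 4/7·s². The extinction probability q is the smallest fixed point of f in [0, 1]. Setting s = f(s):
  4/7·s² + (5/14 − 1)·s + 1/14 = 0
  4/7·s² − (1/14 + 4/7)·s + 1/14 = 0
which factors as (s − 1)·(4/7·s − 1/14) = 0, giving roots s = 1 and s = (1/14)/(4/7) = 1/8.
Mean offspring μ = 5/14 + 2·4/7 = 3/2 > 1 (supercritical), so q < 1. The extinction probability is the smaller root: q = (1/14)/(4/7) = 1/8.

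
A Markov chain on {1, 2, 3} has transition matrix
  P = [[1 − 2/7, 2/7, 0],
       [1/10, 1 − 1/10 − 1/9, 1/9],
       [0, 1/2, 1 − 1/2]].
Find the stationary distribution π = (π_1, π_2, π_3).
π = (63/283, 180/283, 40/283)

This is a birth-death chain on three states, which satisfies detailed balance: π_1 · P_{12} = π_2 · P_{21} and π_2 · P_{23} = π_3 · P_{32}.
From π_1 · 2/7 = π_2 · 1/10: π_2/π_1 = (2/7)/(1/10) = 20/7.
From π_2 · 1/9 = π_3 · 1/2: π_3/π_2 = (1/9)/(1/2) = 2/9.
Take π_1 proportional to 1; then unnormalized π = (1, 20/7, 40/63). Normalize by dividing by the sum 283/63:
  π = (63/283, 180/283, 40/283).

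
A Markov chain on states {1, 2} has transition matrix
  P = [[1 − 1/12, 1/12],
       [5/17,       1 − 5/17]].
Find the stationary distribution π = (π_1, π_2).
π_1 = 60/77, π_2 = 17/77

Solve πP = π with π_1 + π_2 = 1. From πP = π: π_1 · (1 − 1/12) + π_2 · 5/17 = π_1 ⇒ π_2 · 5/17 = π_1 · 1/12 ⇒ π_2/π_1 = (1/12)/(5/17) = 17/60. Together with π_1 + π_2 = 1:
  π_1 = (5/17)/(1/12 + 5/17) = (5/17)/(77/204) = 60/77,
  π_2 = (1/12)/(1/12 + 5/17) = (1/12)/(77/204) = 17/77.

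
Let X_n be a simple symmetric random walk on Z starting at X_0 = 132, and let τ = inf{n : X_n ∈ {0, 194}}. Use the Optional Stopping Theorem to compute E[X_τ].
E[X_τ] = 132

X_n is a martingale and τ is a bounded-mean stopping time (indeed τ is finite a.s. with bounded expectation since the walk is in a bounded region). By the OST, E[X_τ] = E[X_0] = 132. Equivalently: E[X_τ] = 194 · P(hit 194 first) + 0 · P(hit 0 first) = 194 · (132/194) = 132.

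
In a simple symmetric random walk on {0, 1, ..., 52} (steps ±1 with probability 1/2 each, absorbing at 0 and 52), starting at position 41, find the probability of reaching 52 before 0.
P(hit 52 before 0) = 41/52

Let u_k = P(hit 52 before 0 | start at k). Then u_0 = 0, u_52 = 1, and u_k = u_{k-1}/2 + u_{k+1}/2 for 1 ≤ k ≤ 51. This harmonic recurrence is solved by u_k = k/52, giving u_41 = 41/52.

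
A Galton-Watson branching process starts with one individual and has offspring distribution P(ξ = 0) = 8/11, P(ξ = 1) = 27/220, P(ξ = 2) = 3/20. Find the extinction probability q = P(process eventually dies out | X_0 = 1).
q = 1

Mean offspring μ = 0·8/11 + 1·27/220 + 2·3/20 = 93/220 ≤ 1. For μ ≤ 1 with offspring not concentrated at 1, the Galton-Watson process goes extinct almost surely, so q = 1.
(Algebraic check: The pgf is f(s) = 8/11 + 27/220·s + 3/20·s². The extinction probability q is the smallest fixed point of f in [0, 1]. Setting s = f(s):
  3/20·s² + (27/220 − 1)·s + 8/11 = 0
  3/20·s² − (8/11 + 3/20)·s + 8/11 = 0
which factors as (s − 1)·(3/20·s − 8/11) = 0, giving roots s = 1 and s = (8/11)/(3/20) = 160/33. Since 160/33 ≥ 1, the smallest root in [0, 1] is s = 1.)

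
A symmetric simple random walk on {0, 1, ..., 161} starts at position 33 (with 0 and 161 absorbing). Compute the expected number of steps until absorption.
E[τ | X_0 = 33] = 4224

Let v_k = E[τ | X_0 = k]. Boundary: v_0 = v_161 = 0. Recurrence: v_k = 1 + (v_{k-1} + v_{k+1})/2 for 1 ≤ k ≤ 160. The particular solution to v_k − (v_{k-1} + v_{k+1})/2 = 1 is v_k = −k^2. Adding homogeneous solution A + B k and matching boundaries gives v_k = k (161 − k). Substituting k = 33: v_33 = 33 · 128 = 4224.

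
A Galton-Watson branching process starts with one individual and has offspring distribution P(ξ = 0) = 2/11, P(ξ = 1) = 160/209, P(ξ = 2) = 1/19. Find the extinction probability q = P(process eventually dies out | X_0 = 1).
q = 1

Mean offspring μ = 0·2/11 + 1·160/209 + 2·1/19 = 182/209 ≤ 1. For μ ≤ 1 with offspring not concentrated at 1, the Galton-Watson process goes extinct almost surely, so q = 1.
(Algebraic check: The pgf is f(s) = 2/11 + 160/209·s + 1/19·s². The extinction probability q is the smallest fixed point of f in [0, 1]. Setting s = f(s):
  1/19·s² + (160/209 − 1)·s + 2/11 = 0
  1/19·s² − (2/11 + 1/19)·s + 2/11 = 0
which factors as (s − 1)·(1/19·s − 2/11) = 0, giving roots s = 1 and s = (2/11)/(1/19) = 38/11. Since 38/11 ≥ 1, the smallest root in [0, 1] is s = 1.)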